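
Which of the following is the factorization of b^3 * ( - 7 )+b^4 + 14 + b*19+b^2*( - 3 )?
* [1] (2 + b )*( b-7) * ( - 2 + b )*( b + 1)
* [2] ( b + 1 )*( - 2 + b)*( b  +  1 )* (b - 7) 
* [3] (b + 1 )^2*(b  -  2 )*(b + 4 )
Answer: 2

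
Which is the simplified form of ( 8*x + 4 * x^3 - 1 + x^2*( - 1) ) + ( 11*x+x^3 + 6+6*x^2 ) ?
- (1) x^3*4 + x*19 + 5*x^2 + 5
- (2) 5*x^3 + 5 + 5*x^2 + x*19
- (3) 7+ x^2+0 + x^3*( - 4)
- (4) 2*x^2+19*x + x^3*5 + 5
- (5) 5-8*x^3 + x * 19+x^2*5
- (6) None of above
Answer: 2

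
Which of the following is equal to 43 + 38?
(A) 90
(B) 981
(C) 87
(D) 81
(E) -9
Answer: D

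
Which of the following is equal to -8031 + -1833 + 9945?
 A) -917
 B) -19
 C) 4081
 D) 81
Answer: D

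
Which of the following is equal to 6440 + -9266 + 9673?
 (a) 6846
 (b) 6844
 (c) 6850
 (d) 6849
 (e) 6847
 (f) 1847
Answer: e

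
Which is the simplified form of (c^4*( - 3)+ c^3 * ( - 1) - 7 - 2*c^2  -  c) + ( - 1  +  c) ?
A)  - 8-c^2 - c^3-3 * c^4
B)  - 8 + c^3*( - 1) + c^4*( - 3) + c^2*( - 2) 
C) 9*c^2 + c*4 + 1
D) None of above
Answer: B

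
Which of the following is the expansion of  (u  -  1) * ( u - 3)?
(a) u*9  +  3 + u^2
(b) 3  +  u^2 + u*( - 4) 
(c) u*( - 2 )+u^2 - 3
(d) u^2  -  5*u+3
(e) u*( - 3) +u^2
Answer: b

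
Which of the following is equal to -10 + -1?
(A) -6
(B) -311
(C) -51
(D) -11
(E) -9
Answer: D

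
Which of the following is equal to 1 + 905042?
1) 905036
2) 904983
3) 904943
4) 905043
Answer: 4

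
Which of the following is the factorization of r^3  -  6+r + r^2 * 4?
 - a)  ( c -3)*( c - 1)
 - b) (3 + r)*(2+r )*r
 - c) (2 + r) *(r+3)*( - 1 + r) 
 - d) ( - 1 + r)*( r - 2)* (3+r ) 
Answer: c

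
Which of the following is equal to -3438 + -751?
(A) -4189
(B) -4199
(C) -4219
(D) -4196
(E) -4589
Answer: A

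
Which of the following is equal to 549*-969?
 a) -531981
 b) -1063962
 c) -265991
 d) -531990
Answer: a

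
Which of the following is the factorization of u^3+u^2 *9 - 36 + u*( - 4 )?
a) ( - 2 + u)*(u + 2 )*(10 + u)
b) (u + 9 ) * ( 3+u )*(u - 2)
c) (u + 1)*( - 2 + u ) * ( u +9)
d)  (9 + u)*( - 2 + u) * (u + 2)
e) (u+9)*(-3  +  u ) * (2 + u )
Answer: d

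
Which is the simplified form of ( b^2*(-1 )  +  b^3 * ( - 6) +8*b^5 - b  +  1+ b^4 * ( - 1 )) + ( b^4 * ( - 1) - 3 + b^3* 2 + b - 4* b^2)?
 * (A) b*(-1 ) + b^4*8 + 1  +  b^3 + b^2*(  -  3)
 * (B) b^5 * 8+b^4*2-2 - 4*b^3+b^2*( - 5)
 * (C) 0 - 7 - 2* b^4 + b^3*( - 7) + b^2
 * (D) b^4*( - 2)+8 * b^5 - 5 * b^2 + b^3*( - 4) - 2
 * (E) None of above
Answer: D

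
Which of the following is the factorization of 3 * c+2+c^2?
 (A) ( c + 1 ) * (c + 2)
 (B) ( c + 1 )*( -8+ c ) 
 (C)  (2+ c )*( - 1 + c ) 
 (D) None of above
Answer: A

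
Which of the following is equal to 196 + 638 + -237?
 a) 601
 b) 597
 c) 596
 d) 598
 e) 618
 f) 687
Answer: b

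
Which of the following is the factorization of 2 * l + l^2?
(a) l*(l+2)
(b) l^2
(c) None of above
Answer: a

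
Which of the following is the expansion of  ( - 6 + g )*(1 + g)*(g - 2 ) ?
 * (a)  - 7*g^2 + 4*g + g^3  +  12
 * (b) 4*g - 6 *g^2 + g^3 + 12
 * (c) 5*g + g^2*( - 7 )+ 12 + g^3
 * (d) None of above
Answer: a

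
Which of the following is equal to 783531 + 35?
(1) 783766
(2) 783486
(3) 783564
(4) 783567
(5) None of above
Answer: 5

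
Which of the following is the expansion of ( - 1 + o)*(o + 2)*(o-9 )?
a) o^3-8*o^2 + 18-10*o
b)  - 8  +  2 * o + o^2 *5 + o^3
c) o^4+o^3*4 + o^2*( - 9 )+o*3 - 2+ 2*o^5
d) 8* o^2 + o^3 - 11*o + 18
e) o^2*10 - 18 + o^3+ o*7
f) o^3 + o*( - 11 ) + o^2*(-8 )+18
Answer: f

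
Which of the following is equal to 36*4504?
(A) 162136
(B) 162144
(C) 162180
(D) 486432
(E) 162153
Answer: B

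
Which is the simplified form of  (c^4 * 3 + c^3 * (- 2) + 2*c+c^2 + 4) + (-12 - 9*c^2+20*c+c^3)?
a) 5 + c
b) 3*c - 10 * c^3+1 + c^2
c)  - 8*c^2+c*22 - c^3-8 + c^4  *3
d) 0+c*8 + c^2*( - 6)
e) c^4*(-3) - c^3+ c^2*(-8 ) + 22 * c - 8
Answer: c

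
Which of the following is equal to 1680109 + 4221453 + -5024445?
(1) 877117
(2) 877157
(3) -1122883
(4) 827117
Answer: 1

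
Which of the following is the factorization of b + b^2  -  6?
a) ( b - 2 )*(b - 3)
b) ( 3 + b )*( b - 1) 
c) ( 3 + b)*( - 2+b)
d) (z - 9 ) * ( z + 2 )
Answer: c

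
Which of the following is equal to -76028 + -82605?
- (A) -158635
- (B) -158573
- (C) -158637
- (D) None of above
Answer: D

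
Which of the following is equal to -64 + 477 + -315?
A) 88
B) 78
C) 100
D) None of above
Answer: D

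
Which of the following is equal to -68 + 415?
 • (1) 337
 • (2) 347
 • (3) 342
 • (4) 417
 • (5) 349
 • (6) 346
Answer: 2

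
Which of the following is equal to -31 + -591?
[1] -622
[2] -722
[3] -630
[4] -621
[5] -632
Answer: 1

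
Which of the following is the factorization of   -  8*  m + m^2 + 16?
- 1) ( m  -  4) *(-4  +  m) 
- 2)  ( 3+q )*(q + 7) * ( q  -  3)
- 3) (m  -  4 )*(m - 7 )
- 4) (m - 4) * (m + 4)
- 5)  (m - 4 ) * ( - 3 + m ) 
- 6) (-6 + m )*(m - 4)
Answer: 1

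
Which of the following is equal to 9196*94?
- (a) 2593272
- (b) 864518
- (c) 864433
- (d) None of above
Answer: d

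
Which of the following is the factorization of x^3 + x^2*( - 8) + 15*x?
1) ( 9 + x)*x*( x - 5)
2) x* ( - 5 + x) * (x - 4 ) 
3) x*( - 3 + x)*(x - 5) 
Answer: 3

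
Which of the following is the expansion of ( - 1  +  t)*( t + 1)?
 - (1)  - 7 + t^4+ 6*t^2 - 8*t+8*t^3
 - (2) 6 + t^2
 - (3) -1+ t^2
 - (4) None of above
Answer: 3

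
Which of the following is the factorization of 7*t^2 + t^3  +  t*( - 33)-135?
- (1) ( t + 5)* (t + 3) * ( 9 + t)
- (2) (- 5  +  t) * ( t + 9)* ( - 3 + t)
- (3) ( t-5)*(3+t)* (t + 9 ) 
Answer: 3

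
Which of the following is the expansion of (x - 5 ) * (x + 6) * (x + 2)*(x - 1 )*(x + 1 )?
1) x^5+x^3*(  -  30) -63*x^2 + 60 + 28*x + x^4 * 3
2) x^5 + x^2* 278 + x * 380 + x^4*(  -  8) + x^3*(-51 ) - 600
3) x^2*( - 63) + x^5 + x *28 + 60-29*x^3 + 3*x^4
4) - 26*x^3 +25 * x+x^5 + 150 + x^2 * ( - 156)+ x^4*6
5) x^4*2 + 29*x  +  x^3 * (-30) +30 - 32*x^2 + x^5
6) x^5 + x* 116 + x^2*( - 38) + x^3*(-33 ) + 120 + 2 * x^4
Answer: 3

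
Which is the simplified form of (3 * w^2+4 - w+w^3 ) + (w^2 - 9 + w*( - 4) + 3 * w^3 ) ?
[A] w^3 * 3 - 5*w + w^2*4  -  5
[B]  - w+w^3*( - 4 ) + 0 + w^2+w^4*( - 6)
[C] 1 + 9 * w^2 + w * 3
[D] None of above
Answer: D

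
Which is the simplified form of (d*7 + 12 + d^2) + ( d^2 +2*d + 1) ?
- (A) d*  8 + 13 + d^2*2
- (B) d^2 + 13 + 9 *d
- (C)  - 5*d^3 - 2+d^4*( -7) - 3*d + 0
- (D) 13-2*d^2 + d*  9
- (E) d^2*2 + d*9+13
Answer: E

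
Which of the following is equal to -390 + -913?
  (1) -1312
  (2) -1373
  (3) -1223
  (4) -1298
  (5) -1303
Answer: 5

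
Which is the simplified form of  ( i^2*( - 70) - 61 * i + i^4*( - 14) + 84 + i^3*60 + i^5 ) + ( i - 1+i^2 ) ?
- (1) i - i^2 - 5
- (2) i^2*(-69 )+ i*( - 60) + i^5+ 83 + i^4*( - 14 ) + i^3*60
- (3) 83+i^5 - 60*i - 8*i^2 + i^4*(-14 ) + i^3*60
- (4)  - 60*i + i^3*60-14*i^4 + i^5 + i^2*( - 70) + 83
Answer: 2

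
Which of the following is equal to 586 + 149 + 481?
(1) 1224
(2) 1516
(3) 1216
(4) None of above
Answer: 3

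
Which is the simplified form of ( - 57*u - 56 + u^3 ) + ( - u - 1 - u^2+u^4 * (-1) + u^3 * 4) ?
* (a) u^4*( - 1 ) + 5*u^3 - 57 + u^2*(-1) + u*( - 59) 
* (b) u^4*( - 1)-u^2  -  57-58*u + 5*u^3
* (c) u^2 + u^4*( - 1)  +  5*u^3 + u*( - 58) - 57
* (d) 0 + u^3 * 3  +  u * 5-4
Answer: b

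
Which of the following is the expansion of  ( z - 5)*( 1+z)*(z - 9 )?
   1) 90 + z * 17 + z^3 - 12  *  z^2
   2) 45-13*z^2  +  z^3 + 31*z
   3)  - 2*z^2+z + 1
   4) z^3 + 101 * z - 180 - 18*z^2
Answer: 2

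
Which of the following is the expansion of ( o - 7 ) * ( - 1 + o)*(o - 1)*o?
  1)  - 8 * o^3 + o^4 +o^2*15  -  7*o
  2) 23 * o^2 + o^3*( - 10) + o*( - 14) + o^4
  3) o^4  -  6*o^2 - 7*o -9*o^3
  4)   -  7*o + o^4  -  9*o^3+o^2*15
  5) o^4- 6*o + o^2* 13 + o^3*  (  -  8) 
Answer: 4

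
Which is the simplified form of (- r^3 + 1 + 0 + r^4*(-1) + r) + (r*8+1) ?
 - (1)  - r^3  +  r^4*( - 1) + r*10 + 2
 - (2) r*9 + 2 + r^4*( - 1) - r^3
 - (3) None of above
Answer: 2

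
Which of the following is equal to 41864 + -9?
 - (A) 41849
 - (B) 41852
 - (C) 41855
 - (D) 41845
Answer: C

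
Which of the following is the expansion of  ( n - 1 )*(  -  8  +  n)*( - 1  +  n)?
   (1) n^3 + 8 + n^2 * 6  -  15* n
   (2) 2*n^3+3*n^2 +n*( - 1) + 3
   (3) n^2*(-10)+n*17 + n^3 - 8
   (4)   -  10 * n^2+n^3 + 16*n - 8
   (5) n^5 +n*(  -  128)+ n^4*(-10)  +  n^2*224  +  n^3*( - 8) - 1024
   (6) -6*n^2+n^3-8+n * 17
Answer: 3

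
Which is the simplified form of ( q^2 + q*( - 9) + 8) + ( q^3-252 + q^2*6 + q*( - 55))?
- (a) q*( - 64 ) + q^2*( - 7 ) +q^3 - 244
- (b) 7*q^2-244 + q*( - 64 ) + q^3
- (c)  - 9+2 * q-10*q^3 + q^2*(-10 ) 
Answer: b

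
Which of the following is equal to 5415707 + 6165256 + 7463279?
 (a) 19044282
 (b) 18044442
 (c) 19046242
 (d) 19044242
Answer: d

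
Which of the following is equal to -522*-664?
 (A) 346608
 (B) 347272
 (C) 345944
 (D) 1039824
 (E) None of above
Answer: A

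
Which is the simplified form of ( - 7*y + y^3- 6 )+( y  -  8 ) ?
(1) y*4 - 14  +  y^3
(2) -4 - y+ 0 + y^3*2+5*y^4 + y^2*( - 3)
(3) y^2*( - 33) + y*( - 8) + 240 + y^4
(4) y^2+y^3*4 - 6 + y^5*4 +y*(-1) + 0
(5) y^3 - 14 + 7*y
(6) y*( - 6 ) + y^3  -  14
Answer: 6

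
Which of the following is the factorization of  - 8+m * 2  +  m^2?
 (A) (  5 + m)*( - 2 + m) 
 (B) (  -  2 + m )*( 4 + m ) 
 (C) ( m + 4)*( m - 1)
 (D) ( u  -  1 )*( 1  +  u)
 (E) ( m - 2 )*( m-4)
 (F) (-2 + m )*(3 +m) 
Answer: B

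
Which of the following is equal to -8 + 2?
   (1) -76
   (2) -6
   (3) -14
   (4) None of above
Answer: 2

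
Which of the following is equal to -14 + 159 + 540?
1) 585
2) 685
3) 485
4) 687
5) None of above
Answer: 2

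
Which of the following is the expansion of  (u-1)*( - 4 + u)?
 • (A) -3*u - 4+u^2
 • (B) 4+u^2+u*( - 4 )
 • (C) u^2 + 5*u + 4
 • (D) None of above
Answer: D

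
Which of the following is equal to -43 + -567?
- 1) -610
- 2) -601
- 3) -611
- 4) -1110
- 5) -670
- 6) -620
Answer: 1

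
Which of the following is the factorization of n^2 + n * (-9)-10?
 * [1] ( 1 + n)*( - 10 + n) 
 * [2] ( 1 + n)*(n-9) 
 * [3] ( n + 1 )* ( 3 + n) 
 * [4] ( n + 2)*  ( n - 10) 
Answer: 1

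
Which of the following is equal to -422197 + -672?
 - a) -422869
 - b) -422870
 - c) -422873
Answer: a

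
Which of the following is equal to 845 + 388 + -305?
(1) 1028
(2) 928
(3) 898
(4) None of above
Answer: 2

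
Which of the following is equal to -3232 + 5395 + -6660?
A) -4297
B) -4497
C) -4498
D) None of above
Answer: B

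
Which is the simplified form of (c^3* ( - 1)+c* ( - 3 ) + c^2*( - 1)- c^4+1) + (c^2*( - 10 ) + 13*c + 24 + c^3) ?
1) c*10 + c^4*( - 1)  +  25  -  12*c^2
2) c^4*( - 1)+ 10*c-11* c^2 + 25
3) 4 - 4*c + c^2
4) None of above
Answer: 2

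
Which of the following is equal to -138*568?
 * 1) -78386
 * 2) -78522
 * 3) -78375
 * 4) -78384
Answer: 4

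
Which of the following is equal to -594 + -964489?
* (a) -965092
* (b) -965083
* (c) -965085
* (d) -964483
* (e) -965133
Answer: b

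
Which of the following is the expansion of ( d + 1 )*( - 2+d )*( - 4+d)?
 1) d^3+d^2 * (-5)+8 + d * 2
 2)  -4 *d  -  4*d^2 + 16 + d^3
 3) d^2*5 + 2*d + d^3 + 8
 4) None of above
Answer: 1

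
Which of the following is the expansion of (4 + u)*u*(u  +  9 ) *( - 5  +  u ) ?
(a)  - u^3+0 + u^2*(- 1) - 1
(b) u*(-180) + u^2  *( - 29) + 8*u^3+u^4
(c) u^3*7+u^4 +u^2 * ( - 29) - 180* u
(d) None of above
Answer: b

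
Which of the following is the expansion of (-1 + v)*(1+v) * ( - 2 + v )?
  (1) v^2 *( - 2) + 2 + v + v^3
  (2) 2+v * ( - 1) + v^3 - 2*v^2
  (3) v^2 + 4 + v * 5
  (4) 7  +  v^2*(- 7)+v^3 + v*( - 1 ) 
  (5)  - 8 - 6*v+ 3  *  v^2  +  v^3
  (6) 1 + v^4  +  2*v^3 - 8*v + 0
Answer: 2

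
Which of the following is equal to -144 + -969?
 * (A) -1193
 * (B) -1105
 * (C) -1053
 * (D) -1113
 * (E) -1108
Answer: D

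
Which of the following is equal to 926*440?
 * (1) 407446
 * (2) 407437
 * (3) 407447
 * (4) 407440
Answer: 4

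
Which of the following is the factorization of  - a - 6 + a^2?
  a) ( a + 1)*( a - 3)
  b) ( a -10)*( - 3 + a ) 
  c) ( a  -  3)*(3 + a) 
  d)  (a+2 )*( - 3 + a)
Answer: d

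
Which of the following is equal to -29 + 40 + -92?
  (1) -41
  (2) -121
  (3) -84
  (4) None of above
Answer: 4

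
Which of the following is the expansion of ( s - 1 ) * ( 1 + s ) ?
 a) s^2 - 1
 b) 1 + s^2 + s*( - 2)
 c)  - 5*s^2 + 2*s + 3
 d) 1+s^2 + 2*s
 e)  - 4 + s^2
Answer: a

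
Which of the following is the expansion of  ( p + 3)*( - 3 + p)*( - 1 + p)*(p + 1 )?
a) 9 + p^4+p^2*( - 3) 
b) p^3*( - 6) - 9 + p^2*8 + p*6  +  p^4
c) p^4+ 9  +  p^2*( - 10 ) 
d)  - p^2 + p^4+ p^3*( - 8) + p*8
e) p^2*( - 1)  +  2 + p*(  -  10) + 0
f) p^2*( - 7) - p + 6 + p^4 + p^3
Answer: c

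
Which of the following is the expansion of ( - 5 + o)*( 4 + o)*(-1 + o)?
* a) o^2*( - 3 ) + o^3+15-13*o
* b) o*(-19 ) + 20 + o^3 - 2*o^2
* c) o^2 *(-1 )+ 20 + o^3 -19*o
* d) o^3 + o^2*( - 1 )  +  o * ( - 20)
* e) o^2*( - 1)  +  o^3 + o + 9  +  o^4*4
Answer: b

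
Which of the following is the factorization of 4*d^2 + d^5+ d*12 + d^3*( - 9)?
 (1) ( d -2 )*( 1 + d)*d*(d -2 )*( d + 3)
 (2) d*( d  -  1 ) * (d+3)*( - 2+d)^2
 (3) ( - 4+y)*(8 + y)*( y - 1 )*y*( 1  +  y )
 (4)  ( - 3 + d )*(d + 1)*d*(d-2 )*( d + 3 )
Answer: 1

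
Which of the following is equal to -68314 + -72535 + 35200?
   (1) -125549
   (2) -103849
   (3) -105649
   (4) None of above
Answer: 3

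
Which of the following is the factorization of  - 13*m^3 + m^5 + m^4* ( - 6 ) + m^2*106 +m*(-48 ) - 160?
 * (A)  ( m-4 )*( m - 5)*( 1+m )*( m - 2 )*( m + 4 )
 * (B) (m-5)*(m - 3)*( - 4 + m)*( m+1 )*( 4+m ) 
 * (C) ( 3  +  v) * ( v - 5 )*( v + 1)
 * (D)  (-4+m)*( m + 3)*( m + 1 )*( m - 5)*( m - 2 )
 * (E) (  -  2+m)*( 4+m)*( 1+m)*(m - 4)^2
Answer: A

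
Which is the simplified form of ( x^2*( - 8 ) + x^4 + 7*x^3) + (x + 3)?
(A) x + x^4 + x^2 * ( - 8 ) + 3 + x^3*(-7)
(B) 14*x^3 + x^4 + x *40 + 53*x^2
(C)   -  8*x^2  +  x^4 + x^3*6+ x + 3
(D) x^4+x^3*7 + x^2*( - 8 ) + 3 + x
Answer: D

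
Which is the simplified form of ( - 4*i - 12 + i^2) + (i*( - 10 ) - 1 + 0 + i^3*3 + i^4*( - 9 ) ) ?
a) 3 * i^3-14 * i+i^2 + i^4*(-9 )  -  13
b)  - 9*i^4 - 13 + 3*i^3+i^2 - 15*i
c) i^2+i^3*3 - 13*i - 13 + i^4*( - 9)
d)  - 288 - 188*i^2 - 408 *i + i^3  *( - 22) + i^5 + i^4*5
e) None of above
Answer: a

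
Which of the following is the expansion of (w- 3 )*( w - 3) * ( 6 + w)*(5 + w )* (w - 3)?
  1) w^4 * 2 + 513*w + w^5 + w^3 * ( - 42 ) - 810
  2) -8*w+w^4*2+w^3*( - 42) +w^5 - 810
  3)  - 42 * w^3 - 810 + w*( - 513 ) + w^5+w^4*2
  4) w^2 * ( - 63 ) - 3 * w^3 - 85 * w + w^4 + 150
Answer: 1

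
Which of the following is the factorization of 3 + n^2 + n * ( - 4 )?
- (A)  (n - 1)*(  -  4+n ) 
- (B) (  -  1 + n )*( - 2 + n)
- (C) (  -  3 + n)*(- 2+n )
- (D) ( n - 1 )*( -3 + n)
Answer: D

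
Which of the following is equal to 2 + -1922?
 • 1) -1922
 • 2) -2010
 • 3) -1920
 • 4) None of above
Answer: 3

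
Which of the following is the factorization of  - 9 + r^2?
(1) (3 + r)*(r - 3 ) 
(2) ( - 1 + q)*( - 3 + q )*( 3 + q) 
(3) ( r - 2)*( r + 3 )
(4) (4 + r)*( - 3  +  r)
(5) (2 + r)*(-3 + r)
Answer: 1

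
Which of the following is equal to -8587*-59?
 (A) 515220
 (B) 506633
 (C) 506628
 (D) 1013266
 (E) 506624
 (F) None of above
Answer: B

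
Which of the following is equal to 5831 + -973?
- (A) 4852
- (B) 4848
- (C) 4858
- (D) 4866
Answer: C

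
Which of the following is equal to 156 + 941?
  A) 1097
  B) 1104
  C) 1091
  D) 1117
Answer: A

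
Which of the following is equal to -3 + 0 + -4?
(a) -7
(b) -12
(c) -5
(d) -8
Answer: a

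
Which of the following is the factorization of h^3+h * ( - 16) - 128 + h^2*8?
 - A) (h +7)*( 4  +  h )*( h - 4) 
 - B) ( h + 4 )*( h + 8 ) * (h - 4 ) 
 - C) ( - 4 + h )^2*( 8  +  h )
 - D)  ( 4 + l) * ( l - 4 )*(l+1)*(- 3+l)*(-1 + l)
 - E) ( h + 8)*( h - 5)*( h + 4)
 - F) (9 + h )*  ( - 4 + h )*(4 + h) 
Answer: B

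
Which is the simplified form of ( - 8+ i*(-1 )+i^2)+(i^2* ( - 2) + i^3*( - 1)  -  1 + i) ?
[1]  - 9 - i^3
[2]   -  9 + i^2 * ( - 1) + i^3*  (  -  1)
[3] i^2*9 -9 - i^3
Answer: 2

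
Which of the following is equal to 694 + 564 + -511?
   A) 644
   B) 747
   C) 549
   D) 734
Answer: B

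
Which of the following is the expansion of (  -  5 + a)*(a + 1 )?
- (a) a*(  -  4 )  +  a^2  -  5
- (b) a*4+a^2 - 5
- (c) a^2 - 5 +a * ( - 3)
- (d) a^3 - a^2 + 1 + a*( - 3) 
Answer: a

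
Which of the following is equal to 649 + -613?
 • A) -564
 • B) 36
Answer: B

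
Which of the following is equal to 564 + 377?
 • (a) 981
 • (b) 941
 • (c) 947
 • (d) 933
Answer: b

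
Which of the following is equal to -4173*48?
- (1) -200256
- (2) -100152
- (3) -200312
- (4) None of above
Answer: 4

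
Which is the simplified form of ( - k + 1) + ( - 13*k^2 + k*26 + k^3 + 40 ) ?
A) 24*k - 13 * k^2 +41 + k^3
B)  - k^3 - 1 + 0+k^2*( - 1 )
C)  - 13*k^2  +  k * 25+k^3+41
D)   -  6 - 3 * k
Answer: C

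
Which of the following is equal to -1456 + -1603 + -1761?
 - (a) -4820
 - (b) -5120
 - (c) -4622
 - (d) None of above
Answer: a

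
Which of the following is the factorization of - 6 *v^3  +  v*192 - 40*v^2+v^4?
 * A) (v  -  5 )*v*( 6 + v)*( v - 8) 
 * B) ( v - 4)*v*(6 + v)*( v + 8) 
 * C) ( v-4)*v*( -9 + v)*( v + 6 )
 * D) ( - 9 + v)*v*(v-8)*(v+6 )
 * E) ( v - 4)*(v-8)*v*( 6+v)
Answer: E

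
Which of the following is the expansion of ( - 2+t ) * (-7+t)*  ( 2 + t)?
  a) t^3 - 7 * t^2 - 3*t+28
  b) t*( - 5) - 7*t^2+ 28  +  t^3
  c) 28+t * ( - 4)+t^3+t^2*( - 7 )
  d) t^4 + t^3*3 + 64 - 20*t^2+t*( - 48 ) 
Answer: c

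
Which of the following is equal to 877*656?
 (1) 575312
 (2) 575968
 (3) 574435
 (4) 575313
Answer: 1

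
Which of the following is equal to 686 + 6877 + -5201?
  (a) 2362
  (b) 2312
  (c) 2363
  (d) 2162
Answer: a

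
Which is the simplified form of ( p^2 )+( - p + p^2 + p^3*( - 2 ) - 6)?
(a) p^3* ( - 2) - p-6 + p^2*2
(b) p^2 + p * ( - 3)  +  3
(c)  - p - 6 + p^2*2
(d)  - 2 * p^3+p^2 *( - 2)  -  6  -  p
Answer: a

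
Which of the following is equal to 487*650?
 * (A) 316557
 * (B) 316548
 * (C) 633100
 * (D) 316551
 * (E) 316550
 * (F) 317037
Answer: E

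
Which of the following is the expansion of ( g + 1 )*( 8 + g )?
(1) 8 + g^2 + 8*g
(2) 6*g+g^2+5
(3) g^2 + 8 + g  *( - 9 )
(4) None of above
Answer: 4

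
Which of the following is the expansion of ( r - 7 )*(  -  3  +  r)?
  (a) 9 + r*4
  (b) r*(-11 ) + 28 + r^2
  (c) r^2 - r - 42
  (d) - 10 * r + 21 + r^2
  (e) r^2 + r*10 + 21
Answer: d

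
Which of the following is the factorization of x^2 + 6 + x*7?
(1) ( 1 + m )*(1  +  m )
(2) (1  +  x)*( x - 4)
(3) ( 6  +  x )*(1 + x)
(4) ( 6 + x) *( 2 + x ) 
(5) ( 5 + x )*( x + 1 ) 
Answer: 3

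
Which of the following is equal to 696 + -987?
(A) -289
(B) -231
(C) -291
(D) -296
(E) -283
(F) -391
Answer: C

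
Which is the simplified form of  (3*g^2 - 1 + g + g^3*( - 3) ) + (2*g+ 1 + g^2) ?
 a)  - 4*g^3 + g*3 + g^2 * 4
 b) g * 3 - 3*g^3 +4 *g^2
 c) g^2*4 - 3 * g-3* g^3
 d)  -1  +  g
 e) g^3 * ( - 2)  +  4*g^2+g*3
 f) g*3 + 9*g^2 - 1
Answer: b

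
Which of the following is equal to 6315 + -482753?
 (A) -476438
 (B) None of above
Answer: A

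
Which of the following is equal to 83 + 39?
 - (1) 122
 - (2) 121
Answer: 1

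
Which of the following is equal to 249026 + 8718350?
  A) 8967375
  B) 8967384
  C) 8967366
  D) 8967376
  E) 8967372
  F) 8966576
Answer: D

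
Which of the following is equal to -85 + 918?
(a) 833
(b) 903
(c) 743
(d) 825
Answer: a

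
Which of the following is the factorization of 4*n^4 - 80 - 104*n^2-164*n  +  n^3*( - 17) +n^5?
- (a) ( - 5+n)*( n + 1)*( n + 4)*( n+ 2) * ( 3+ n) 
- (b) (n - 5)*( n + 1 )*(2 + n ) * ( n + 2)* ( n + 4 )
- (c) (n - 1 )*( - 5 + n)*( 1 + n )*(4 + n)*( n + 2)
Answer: b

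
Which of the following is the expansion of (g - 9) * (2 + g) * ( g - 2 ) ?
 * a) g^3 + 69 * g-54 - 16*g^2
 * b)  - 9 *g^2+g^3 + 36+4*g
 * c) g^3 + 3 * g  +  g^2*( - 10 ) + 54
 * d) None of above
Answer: d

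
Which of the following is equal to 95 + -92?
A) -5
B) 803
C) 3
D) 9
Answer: C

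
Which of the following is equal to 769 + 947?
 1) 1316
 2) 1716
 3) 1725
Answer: 2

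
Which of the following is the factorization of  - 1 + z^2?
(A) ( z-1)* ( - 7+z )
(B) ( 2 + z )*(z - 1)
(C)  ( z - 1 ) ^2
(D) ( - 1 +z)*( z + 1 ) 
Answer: D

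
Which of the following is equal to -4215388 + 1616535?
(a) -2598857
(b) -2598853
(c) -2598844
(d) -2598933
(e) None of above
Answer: b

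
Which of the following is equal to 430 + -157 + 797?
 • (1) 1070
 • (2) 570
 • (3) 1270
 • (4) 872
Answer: 1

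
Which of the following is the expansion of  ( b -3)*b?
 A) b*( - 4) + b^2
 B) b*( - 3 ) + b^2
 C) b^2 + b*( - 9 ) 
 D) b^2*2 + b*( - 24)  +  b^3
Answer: B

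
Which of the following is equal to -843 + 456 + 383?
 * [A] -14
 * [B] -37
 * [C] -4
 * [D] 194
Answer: C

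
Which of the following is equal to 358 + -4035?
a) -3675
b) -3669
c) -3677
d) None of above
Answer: c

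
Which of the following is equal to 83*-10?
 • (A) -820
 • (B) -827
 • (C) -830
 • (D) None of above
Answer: C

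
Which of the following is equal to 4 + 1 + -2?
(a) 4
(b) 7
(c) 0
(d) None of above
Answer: d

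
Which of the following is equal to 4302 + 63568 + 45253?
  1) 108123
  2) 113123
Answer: 2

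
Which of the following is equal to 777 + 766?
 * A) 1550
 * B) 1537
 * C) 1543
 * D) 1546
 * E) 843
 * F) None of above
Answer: C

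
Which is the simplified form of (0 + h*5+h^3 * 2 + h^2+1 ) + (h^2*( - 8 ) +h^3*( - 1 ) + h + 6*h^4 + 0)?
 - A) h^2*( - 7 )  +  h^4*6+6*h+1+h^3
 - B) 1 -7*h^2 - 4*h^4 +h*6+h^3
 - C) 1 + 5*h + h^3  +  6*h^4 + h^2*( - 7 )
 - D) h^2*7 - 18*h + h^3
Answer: A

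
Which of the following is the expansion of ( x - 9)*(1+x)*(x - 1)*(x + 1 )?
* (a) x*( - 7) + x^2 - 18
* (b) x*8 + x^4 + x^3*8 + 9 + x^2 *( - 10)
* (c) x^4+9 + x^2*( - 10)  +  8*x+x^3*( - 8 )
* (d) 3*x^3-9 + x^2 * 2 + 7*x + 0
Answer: c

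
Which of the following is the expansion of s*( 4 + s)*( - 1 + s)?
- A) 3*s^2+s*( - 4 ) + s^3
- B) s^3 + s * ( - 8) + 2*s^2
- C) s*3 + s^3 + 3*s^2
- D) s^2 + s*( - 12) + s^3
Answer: A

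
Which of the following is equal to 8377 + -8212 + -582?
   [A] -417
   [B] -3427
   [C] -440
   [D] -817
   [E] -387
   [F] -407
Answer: A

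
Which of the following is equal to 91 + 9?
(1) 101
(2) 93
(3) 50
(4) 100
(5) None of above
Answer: 4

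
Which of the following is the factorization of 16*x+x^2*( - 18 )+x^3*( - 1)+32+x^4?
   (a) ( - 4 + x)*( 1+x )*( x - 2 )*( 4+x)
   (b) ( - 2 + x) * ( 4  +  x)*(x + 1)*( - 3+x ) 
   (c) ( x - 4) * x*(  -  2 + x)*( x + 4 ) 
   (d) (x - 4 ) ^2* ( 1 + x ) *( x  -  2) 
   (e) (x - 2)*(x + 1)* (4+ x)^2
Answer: a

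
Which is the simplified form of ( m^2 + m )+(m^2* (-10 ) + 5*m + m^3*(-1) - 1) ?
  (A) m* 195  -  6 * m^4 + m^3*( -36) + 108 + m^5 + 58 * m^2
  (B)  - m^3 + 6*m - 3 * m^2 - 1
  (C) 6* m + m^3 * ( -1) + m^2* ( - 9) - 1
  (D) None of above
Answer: C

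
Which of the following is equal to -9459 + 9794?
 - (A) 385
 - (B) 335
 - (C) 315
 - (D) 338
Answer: B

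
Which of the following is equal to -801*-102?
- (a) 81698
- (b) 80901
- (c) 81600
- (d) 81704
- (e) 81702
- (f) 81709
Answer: e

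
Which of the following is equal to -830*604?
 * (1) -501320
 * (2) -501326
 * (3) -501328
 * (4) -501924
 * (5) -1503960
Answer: 1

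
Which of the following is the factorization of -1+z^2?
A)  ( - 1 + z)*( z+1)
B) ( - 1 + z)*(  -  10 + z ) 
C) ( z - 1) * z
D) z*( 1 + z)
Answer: A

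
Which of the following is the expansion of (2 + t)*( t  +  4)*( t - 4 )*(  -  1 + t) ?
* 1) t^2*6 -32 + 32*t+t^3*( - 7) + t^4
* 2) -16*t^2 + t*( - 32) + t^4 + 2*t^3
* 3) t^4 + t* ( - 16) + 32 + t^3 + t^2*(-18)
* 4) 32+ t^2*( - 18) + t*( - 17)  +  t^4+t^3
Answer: 3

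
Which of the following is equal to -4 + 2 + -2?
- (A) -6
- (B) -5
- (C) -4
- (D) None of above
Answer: C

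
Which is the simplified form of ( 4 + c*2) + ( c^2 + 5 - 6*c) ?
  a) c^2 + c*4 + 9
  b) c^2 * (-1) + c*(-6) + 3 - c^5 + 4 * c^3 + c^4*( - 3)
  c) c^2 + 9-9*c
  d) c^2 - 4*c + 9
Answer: d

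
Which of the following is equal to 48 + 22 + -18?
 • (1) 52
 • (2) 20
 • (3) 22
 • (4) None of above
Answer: 1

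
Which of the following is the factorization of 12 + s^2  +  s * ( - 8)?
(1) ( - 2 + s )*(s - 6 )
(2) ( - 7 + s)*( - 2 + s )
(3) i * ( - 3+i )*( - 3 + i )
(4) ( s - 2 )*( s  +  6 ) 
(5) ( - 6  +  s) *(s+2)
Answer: 1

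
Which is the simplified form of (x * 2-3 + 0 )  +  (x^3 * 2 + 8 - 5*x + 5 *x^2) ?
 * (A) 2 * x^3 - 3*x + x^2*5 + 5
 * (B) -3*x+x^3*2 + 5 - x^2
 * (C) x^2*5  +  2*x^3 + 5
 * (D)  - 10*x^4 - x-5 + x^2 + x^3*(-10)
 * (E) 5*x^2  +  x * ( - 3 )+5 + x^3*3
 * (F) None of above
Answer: A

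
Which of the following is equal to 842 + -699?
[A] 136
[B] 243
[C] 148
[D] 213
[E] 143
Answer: E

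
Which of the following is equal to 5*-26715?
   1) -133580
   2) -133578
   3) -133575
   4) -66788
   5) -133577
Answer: 3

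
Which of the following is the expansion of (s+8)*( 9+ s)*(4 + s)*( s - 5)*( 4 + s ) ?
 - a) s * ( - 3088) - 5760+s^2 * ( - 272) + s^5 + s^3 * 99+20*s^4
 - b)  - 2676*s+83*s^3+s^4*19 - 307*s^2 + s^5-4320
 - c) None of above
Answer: a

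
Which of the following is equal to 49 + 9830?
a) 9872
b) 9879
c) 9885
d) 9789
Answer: b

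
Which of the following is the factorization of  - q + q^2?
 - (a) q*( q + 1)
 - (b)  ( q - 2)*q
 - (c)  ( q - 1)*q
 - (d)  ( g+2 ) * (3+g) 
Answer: c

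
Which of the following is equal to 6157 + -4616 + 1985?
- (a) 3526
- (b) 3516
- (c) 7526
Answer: a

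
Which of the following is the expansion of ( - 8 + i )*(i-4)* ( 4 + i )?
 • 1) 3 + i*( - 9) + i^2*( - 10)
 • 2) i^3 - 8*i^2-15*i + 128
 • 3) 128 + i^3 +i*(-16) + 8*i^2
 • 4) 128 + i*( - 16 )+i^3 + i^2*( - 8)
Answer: 4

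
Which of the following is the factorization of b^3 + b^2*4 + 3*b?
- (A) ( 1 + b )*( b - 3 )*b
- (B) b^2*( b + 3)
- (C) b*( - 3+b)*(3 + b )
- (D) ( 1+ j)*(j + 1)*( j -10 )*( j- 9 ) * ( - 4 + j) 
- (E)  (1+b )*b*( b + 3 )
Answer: E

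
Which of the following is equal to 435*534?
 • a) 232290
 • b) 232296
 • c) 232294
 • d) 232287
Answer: a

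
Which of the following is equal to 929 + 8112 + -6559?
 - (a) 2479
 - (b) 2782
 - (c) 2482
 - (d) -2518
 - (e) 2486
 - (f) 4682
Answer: c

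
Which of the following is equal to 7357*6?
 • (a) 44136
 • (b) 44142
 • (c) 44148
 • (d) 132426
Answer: b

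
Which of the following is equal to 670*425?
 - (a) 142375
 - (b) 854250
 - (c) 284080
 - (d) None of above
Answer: d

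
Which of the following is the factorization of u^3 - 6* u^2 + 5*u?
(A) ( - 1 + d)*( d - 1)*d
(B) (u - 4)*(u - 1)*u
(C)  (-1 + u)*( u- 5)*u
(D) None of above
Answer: C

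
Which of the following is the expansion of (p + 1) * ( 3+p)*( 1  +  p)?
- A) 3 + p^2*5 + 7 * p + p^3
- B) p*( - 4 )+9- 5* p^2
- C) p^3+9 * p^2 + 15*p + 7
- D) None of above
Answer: A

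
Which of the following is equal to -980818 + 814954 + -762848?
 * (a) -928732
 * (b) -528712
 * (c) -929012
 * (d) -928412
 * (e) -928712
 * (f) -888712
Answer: e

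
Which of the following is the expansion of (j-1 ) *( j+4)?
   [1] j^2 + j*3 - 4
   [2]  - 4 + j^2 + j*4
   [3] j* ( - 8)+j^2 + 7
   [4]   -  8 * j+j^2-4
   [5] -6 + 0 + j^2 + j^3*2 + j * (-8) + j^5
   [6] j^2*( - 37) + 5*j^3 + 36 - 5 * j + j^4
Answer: 1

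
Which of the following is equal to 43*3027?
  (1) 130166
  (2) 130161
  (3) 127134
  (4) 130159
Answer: 2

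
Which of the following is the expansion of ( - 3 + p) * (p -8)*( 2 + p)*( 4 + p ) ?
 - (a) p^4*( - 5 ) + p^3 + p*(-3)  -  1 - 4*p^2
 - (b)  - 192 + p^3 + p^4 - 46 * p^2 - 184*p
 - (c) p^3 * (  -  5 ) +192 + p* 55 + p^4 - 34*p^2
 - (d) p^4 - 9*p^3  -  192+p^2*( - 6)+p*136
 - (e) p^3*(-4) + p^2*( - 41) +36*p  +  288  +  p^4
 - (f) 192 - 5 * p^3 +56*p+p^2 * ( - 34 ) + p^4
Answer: f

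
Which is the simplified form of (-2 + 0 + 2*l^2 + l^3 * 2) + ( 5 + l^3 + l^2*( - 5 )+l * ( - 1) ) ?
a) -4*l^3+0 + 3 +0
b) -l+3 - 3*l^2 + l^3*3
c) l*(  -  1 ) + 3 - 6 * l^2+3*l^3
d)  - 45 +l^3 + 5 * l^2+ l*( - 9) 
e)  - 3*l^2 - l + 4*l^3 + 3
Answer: b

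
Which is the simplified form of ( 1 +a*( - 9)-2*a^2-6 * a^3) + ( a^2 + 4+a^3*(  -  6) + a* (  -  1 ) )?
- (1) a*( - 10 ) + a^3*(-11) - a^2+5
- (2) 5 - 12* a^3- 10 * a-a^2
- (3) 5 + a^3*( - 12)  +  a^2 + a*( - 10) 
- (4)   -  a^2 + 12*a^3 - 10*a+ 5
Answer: 2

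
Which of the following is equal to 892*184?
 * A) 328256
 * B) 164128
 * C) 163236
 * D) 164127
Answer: B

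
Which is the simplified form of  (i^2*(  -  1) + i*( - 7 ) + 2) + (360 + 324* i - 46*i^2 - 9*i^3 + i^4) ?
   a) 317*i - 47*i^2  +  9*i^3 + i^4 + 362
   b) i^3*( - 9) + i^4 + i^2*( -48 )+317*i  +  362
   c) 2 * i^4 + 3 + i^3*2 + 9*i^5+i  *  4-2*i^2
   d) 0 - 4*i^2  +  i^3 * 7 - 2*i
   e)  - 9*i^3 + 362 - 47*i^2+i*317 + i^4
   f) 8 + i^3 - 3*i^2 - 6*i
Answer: e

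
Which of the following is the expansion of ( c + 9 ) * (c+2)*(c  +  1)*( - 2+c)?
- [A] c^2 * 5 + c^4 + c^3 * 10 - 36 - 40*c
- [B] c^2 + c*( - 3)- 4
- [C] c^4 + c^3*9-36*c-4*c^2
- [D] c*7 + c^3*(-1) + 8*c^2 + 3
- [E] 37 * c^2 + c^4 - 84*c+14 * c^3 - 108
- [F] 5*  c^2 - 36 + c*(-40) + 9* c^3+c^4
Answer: A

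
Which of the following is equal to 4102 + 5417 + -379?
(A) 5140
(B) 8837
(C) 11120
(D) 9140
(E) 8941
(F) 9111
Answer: D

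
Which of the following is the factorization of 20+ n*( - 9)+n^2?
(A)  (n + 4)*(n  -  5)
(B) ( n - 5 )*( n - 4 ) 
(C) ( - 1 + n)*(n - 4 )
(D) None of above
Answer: B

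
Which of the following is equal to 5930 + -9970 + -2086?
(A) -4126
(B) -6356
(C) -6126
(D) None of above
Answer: C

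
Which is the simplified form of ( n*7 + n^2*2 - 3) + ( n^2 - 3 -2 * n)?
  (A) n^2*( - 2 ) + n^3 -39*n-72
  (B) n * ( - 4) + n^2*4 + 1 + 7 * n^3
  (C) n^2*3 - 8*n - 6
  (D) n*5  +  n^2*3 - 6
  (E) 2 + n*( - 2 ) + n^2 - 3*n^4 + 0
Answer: D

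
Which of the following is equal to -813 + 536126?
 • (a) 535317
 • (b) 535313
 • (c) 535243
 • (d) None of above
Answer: b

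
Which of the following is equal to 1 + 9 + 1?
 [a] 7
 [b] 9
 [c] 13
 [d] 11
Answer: d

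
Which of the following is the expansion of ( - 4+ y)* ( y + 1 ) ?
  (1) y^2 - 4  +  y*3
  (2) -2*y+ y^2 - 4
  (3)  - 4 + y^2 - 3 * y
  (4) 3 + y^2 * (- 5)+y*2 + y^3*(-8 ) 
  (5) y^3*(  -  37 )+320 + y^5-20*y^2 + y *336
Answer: 3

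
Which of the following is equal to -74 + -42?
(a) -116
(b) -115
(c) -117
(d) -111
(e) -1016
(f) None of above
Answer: a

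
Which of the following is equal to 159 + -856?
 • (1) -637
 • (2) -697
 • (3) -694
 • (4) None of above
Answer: 2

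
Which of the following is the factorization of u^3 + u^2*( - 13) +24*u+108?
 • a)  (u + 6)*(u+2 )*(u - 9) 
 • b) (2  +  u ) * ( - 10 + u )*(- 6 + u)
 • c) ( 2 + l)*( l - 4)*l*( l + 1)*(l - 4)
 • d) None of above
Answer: d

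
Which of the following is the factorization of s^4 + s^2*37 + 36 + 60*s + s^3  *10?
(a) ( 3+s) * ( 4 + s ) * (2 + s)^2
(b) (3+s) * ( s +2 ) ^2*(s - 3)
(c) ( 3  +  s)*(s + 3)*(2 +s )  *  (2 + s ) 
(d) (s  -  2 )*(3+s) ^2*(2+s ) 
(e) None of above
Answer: c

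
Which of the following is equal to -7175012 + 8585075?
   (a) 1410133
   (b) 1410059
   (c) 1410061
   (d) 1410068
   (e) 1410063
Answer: e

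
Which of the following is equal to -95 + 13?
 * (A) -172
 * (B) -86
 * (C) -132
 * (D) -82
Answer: D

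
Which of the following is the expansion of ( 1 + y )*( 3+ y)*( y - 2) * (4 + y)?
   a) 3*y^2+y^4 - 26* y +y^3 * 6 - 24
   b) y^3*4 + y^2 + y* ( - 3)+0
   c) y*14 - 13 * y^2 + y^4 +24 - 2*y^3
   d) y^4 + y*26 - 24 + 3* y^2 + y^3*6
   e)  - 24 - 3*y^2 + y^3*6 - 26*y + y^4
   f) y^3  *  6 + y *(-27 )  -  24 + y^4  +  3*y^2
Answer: a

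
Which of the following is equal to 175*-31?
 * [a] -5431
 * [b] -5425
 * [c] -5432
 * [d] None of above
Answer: b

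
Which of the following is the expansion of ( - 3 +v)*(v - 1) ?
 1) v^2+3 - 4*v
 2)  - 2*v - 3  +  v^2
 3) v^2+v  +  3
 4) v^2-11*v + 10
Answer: 1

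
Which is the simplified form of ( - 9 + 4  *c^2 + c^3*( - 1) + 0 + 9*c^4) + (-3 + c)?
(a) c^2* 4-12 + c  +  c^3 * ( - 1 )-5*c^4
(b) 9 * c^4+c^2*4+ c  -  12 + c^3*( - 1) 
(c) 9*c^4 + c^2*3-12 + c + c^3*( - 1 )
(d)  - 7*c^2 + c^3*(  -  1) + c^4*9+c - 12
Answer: b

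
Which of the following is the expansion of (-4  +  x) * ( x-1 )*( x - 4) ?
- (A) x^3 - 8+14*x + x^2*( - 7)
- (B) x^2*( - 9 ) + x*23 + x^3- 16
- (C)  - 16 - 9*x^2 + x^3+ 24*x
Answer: C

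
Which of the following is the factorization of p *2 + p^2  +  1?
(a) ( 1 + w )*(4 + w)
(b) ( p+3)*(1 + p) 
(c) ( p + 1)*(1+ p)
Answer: c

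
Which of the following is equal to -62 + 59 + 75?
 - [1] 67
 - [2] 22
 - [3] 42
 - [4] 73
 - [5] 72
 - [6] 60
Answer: 5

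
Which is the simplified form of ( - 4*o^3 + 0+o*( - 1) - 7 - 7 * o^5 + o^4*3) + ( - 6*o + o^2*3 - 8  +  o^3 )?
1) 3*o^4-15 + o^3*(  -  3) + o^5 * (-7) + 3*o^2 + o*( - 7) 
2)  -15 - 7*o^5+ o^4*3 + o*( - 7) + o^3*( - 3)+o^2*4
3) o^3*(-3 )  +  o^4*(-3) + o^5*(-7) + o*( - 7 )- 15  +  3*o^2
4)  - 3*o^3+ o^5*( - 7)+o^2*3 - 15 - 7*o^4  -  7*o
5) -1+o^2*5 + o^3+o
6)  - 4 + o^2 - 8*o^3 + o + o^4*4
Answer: 1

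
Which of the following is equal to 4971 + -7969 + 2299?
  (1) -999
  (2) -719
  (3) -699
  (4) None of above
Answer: 3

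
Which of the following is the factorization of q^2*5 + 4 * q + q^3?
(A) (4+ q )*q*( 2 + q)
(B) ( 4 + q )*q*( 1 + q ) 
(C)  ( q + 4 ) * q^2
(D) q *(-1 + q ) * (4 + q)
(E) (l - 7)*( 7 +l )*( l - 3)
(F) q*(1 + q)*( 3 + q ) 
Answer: B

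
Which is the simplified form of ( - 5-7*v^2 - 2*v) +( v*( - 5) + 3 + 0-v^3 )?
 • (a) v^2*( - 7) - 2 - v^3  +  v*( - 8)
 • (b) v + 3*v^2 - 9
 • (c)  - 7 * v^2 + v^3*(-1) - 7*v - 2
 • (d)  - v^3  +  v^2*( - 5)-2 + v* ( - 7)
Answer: c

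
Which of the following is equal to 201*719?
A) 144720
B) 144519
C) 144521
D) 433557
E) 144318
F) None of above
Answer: B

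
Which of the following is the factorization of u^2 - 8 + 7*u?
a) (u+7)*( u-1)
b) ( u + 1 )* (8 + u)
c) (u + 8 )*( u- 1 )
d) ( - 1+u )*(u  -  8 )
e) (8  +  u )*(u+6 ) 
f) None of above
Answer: c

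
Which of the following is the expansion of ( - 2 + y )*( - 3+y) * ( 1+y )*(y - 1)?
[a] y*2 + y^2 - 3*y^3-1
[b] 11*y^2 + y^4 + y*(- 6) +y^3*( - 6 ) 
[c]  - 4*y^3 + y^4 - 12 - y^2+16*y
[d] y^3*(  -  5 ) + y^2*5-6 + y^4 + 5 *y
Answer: d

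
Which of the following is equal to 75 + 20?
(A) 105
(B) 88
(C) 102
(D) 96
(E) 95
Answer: E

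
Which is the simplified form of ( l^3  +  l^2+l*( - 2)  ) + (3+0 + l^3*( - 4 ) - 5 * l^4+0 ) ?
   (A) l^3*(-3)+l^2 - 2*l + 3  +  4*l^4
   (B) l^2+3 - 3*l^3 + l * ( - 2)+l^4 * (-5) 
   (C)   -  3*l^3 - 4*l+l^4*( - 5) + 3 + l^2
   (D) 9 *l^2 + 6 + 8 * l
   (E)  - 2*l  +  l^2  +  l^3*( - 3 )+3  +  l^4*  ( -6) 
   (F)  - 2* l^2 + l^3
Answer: B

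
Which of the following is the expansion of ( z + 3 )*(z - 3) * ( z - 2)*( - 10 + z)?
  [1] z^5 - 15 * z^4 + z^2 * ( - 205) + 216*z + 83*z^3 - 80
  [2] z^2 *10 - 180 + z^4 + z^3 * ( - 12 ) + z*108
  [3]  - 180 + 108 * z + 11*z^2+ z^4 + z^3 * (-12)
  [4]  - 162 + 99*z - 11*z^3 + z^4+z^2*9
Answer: 3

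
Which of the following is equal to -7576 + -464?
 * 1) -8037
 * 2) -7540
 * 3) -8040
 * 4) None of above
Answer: 3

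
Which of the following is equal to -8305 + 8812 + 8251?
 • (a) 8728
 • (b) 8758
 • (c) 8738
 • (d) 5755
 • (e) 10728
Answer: b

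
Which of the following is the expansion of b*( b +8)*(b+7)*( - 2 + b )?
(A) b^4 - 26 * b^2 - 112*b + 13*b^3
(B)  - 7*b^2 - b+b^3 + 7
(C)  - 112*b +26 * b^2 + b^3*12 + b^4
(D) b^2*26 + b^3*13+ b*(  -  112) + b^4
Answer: D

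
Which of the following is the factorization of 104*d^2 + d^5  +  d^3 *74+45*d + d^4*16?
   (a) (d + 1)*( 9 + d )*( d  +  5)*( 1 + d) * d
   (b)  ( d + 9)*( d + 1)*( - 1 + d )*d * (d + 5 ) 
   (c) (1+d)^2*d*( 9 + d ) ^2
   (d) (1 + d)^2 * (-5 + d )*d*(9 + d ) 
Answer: a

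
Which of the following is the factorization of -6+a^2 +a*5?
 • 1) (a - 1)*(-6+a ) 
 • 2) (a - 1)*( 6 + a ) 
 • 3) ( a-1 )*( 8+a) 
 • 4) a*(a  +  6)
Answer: 2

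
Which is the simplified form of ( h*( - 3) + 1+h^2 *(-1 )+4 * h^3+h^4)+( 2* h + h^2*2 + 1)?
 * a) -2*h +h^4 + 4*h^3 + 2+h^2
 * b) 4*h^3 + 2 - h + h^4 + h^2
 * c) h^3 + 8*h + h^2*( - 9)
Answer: b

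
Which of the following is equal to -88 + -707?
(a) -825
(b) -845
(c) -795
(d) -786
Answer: c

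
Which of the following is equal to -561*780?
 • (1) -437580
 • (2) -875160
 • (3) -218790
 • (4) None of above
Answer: 1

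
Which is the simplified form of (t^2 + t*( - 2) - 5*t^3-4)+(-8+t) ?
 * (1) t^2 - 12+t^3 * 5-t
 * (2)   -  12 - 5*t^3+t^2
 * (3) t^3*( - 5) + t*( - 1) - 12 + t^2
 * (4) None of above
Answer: 3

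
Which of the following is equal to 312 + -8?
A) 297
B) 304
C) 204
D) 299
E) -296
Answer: B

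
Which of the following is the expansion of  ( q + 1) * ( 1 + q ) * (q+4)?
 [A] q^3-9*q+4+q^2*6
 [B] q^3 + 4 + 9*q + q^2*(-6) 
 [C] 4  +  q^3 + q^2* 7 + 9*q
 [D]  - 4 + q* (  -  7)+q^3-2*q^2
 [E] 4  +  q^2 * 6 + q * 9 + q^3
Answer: E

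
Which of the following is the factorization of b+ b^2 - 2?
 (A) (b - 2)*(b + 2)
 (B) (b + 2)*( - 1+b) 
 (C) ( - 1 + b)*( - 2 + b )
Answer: B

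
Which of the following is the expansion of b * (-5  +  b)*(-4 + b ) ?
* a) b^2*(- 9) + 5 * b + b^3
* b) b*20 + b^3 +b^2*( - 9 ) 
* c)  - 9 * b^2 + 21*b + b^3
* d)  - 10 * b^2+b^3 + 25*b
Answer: b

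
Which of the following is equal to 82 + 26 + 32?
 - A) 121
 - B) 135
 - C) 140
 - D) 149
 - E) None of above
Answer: C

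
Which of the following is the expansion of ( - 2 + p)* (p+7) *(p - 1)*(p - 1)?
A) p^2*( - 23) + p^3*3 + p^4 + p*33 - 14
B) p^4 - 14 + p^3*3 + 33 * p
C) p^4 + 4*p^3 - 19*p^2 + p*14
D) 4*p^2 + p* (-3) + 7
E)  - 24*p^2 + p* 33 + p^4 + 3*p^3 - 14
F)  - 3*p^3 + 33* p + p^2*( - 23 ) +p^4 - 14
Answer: A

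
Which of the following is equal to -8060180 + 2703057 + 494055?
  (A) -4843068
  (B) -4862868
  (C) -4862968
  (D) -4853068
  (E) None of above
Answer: E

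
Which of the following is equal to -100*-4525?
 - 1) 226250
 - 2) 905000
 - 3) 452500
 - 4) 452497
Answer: 3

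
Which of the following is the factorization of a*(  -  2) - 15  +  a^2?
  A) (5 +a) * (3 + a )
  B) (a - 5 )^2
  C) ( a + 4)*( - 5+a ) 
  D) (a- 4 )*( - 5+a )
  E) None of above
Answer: E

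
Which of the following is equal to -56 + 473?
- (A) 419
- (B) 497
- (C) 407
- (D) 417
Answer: D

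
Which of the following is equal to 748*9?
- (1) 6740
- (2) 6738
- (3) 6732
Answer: 3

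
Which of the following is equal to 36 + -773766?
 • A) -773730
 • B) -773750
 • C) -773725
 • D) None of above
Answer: A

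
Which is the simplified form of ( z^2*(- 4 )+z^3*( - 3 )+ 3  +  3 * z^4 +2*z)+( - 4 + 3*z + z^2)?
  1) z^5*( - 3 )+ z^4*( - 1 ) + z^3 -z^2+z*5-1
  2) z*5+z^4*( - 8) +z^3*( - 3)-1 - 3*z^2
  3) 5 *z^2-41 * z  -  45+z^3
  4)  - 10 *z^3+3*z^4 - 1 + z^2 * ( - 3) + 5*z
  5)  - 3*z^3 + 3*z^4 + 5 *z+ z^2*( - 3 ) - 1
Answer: 5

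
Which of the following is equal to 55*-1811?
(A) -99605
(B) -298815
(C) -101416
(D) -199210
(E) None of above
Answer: A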